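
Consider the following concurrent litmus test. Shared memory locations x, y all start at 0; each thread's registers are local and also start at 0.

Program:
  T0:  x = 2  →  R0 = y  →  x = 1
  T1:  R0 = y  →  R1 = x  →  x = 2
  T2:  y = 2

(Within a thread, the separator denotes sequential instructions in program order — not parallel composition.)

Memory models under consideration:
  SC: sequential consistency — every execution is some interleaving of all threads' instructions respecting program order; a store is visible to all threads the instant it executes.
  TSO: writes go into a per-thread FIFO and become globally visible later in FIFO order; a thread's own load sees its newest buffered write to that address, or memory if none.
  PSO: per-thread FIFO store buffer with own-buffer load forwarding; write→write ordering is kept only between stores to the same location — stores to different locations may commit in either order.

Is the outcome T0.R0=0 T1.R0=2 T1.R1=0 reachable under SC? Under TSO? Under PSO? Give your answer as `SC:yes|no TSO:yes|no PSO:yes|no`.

SC:no TSO:yes PSO:yes

outcome vector order: (T0.R0,T1.R0,T1.R1)
SC (11): (0,0,0); (0,0,1); (0,0,2); (0,2,1); (0,2,2); (2,0,0); (2,0,1); (2,0,2); (2,2,0); (2,2,1); (2,2,2)
TSO (12): (0,0,0); (0,0,1); (0,0,2); (0,2,0); (0,2,1); (0,2,2); (2,0,0); (2,0,1); (2,0,2); (2,2,0); (2,2,1); (2,2,2)
PSO (12): (0,0,0); (0,0,1); (0,0,2); (0,2,0); (0,2,1); (0,2,2); (2,0,0); (2,0,1); (2,0,2); (2,2,0); (2,2,1); (2,2,2)
target (0,2,0) ∈ {TSO,PSO}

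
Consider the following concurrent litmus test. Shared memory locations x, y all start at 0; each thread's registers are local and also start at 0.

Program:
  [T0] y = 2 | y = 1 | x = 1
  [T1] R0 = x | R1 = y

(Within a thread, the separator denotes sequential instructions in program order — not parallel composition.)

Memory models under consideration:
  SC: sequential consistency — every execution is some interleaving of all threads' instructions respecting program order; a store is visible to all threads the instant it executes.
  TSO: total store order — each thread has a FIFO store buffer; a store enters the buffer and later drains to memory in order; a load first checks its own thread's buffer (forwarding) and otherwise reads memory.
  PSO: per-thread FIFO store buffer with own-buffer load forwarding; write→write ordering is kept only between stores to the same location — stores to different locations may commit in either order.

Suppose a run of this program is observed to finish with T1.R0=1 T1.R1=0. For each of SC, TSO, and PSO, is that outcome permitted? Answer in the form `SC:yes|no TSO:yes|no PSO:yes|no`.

SC:no TSO:no PSO:yes

outcome vector order: (T1.R0,T1.R1)
SC (4): 00, 01, 02, 11
TSO (4): 00, 01, 02, 11
PSO (6): 00, 01, 02, 10, 11, 12
target 10 ∈ {PSO}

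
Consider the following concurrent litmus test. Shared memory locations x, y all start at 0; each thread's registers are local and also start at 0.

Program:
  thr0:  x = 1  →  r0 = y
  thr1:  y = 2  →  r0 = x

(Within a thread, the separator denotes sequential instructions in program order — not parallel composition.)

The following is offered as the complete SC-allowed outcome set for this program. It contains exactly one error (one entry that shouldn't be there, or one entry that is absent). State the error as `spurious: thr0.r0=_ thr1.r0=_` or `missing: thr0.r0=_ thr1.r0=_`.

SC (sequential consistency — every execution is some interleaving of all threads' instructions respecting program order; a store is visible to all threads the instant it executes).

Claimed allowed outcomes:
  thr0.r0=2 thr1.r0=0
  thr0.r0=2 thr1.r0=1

missing: thr0.r0=0 thr1.r0=1

outcome vector order: (thr0.r0,thr1.r0)
SC: 3 outcomes — {(0,1) (2,0) (2,1)}
SC∖claimed = {(0,1)}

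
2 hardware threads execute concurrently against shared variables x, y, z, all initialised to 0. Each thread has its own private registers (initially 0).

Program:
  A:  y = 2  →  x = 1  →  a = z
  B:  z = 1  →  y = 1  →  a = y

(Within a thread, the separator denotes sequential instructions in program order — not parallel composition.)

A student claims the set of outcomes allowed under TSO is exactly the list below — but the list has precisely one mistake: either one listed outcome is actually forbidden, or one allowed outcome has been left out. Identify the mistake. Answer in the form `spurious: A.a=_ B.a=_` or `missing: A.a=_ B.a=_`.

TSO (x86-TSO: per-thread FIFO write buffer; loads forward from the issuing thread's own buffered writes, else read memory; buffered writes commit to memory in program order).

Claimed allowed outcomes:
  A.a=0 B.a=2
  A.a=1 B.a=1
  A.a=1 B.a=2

outcome vector order: (A.a,B.a)
[TSO] allowed = {<0 1>, <0 2>, <1 1>, <1 2>}
TSO∖claimed = {<0 1>}

missing: A.a=0 B.a=1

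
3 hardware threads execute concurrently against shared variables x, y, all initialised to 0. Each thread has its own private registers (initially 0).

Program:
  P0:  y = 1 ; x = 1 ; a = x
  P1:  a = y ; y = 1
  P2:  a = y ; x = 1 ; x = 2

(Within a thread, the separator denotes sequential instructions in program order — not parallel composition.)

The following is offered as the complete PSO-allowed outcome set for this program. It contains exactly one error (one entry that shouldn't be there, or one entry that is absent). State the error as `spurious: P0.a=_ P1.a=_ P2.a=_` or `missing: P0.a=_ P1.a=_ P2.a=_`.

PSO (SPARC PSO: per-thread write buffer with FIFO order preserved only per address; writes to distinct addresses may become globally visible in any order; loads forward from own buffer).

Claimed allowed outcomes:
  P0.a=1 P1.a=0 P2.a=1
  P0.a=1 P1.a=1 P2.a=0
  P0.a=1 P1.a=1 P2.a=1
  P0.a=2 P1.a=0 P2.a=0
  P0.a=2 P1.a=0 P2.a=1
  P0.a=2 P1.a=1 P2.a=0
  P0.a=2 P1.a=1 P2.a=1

missing: P0.a=1 P1.a=0 P2.a=0

outcome vector order: (P0.a,P1.a,P2.a)
[PSO] allowed = {1/0/0 1/0/1 1/1/0 1/1/1 2/0/0 2/0/1 2/1/0 2/1/1}
PSO∖claimed = {1/0/0}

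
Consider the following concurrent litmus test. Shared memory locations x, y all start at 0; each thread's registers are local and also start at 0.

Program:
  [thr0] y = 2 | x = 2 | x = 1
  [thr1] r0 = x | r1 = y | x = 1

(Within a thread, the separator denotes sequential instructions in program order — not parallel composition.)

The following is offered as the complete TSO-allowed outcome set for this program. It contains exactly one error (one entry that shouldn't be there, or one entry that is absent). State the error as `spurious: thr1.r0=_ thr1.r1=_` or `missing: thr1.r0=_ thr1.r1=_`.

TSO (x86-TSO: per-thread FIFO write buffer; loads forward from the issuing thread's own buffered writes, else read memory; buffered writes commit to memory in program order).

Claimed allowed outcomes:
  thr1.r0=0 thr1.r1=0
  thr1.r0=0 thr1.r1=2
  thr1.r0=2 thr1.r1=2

missing: thr1.r0=1 thr1.r1=2

outcome vector order: (thr1.r0,thr1.r1)
[TSO] allowed = {<0 0> <0 2> <1 2> <2 2>}
TSO∖claimed = {<1 2>}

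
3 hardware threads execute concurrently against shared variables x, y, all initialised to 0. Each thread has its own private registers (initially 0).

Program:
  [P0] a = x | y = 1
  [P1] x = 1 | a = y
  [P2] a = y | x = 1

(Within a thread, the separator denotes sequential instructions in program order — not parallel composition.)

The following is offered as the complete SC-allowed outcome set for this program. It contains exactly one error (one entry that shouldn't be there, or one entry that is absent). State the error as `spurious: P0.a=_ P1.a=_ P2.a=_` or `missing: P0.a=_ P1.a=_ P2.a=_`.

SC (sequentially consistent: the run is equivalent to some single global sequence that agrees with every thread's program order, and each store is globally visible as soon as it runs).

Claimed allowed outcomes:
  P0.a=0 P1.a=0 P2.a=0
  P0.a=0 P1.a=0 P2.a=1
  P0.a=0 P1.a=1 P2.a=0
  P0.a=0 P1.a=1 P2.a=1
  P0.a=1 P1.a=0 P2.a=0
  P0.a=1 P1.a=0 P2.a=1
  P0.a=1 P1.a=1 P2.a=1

outcome vector order: (P0.a,P1.a,P2.a)
under SC → (0,0,0); (0,0,1); (0,1,0); (0,1,1); (1,0,0); (1,0,1); (1,1,0); (1,1,1)
SC∖claimed = {(1,1,0)}

missing: P0.a=1 P1.a=1 P2.a=0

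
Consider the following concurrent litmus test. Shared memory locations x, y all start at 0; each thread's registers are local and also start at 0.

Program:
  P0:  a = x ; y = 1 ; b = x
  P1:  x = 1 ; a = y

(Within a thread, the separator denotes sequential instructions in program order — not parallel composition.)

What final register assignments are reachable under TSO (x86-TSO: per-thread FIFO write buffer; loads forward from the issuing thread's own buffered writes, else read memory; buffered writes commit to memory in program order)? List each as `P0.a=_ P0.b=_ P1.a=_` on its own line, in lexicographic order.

outcome vector order: (P0.a,P0.b,P1.a)
|TSO outcomes| = 6

P0.a=0 P0.b=0 P1.a=0
P0.a=0 P0.b=0 P1.a=1
P0.a=0 P0.b=1 P1.a=0
P0.a=0 P0.b=1 P1.a=1
P0.a=1 P0.b=1 P1.a=0
P0.a=1 P0.b=1 P1.a=1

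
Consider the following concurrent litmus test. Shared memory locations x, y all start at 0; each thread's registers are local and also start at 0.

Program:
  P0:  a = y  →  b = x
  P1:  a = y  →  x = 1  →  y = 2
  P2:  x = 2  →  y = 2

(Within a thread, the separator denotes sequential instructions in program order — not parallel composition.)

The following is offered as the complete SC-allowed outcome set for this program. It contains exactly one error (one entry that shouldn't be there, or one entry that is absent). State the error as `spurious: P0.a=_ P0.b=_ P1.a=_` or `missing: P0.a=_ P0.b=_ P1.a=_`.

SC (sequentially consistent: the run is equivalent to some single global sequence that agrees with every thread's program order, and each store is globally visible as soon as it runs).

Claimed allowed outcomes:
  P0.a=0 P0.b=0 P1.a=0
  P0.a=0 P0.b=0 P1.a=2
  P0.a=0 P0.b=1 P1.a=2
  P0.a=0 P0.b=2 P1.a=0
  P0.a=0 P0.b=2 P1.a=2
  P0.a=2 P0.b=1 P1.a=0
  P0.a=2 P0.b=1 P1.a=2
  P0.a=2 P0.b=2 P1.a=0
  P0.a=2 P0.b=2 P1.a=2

missing: P0.a=0 P0.b=1 P1.a=0

outcome vector order: (P0.a,P0.b,P1.a)
SC (10): <0 0 0>, <0 0 2>, <0 1 0>, <0 1 2>, <0 2 0>, <0 2 2>, <2 1 0>, <2 1 2>, <2 2 0>, <2 2 2>
SC∖claimed = {<0 1 0>}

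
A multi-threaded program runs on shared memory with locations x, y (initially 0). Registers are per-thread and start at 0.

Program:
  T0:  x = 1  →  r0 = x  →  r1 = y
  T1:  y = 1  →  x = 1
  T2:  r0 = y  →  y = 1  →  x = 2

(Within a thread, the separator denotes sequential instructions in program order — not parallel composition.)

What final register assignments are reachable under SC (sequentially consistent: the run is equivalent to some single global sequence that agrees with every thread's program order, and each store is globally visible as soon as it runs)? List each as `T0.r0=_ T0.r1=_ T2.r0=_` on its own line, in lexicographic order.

outcome vector order: (T0.r0,T0.r1,T2.r0)
|SC outcomes| = 6

T0.r0=1 T0.r1=0 T2.r0=0
T0.r0=1 T0.r1=0 T2.r0=1
T0.r0=1 T0.r1=1 T2.r0=0
T0.r0=1 T0.r1=1 T2.r0=1
T0.r0=2 T0.r1=1 T2.r0=0
T0.r0=2 T0.r1=1 T2.r0=1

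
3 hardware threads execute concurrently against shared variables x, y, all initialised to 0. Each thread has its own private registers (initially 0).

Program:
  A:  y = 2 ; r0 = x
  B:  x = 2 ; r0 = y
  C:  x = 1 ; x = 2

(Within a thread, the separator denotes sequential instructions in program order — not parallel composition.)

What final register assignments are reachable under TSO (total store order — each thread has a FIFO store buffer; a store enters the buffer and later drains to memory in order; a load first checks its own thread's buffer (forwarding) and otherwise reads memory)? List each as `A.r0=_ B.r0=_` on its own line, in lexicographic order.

outcome vector order: (A.r0,B.r0)
|TSO outcomes| = 6

A.r0=0 B.r0=0
A.r0=0 B.r0=2
A.r0=1 B.r0=0
A.r0=1 B.r0=2
A.r0=2 B.r0=0
A.r0=2 B.r0=2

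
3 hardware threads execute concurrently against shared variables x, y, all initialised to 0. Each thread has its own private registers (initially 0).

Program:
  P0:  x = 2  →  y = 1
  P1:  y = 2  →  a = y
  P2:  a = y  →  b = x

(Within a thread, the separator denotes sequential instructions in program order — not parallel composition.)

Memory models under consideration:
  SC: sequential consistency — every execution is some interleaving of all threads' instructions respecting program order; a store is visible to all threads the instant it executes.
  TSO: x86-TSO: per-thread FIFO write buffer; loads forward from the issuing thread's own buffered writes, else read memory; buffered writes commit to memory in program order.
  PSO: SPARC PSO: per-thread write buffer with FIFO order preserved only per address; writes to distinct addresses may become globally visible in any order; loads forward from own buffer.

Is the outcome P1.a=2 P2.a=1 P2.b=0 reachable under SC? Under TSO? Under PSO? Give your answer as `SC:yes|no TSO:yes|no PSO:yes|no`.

outcome vector order: (P1.a,P2.a,P2.b)
SC: 10 outcomes — {1/0/0 1/0/2 1/1/2 1/2/0 1/2/2 2/0/0 2/0/2 2/1/2 2/2/0 2/2/2}
TSO: 10 outcomes — {1/0/0 1/0/2 1/1/2 1/2/0 1/2/2 2/0/0 2/0/2 2/1/2 2/2/0 2/2/2}
PSO: 12 outcomes — {1/0/0 1/0/2 1/1/0 1/1/2 1/2/0 1/2/2 2/0/0 2/0/2 2/1/0 2/1/2 2/2/0 2/2/2}
target 2/1/0 ∈ {PSO}

SC:no TSO:no PSO:yes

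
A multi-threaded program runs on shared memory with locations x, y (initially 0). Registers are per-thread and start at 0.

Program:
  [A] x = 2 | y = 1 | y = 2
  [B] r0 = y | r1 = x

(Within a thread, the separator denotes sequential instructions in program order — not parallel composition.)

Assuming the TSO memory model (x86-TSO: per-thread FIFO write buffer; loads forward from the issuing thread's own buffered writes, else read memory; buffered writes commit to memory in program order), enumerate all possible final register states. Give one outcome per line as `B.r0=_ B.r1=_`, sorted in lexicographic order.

B.r0=0 B.r1=0
B.r0=0 B.r1=2
B.r0=1 B.r1=2
B.r0=2 B.r1=2

outcome vector order: (B.r0,B.r1)
|TSO outcomes| = 4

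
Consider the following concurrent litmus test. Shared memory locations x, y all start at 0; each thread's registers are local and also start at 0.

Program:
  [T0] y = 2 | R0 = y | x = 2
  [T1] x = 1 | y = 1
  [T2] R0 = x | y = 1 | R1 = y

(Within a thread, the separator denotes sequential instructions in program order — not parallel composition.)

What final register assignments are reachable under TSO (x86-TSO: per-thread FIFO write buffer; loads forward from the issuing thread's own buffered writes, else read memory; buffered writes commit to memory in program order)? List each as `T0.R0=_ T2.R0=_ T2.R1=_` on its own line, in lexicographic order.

T0.R0=1 T2.R0=0 T2.R1=1
T0.R0=1 T2.R0=0 T2.R1=2
T0.R0=1 T2.R0=1 T2.R1=1
T0.R0=1 T2.R0=1 T2.R1=2
T0.R0=1 T2.R0=2 T2.R1=1
T0.R0=2 T2.R0=0 T2.R1=1
T0.R0=2 T2.R0=0 T2.R1=2
T0.R0=2 T2.R0=1 T2.R1=1
T0.R0=2 T2.R0=1 T2.R1=2
T0.R0=2 T2.R0=2 T2.R1=1

outcome vector order: (T0.R0,T2.R0,T2.R1)
|TSO outcomes| = 10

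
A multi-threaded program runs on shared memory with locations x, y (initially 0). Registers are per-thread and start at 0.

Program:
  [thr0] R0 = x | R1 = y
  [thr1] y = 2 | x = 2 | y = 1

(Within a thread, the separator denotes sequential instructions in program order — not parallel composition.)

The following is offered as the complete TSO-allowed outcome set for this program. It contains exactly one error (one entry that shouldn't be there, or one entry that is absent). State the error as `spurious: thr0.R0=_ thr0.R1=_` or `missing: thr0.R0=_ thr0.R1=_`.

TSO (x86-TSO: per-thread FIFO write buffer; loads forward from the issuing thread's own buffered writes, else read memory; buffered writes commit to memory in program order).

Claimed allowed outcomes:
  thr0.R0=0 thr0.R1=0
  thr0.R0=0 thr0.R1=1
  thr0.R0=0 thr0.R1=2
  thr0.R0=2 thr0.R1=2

missing: thr0.R0=2 thr0.R1=1

outcome vector order: (thr0.R0,thr0.R1)
TSO (5): 00; 01; 02; 21; 22
TSO∖claimed = {21}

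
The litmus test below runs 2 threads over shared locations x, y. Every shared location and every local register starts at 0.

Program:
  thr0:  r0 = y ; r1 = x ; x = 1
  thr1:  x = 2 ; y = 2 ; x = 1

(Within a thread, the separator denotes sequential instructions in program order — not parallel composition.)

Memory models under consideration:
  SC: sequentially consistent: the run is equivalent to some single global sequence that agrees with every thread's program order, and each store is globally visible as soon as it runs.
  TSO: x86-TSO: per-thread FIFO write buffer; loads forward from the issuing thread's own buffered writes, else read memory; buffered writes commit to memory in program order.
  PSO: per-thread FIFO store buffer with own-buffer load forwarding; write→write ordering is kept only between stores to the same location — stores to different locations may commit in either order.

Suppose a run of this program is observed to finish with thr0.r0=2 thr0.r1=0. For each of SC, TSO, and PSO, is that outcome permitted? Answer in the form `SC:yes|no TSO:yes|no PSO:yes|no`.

SC:no TSO:no PSO:yes

outcome vector order: (thr0.r0,thr0.r1)
under SC → (0,0); (0,1); (0,2); (2,1); (2,2)
under TSO → (0,0); (0,1); (0,2); (2,1); (2,2)
under PSO → (0,0); (0,1); (0,2); (2,0); (2,1); (2,2)
target (2,0) ∈ {PSO}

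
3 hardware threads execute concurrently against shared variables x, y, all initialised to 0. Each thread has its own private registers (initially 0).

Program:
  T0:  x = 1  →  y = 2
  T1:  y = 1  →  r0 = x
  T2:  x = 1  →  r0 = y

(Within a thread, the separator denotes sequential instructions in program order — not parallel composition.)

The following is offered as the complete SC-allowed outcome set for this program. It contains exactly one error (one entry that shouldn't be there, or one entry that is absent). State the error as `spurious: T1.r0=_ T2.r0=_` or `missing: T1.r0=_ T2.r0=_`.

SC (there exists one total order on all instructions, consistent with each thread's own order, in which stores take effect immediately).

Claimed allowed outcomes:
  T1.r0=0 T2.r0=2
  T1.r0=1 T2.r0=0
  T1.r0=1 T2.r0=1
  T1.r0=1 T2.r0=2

missing: T1.r0=0 T2.r0=1

outcome vector order: (T1.r0,T2.r0)
SC (5): 0/1 0/2 1/0 1/1 1/2
SC∖claimed = {0/1}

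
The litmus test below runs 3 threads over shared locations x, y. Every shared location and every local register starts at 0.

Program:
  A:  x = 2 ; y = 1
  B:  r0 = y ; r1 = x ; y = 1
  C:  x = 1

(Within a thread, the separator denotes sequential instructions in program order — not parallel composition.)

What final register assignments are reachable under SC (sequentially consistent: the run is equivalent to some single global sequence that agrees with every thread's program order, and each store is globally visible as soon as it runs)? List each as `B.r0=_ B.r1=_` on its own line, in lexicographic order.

B.r0=0 B.r1=0
B.r0=0 B.r1=1
B.r0=0 B.r1=2
B.r0=1 B.r1=1
B.r0=1 B.r1=2

outcome vector order: (B.r0,B.r1)
|SC outcomes| = 5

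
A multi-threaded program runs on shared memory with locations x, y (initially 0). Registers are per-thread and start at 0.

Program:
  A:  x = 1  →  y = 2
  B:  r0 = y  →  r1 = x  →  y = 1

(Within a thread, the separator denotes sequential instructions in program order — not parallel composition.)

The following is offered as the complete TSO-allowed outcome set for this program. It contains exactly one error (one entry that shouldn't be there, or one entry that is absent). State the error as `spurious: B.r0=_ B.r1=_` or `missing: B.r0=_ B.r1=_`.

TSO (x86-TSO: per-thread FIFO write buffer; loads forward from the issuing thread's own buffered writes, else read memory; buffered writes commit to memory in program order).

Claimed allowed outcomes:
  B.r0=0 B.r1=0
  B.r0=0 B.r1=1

missing: B.r0=2 B.r1=1

outcome vector order: (B.r0,B.r1)
TSO: 3 outcomes — {0/0, 0/1, 2/1}
TSO∖claimed = {2/1}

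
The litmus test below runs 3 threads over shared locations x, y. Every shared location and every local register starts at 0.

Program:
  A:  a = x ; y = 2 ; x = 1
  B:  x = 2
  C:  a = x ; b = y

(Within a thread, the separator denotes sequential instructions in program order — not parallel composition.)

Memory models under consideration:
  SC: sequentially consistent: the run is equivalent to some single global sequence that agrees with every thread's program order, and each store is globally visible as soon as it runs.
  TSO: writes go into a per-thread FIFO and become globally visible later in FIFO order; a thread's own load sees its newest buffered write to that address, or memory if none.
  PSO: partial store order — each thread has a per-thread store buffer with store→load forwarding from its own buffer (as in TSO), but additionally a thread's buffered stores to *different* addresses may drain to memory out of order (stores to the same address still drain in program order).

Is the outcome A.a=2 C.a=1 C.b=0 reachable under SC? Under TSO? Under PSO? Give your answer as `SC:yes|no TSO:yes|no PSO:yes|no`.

outcome vector order: (A.a,C.a,C.b)
[SC] allowed = {0/0/0; 0/0/2; 0/1/2; 0/2/0; 0/2/2; 2/0/0; 2/0/2; 2/1/2; 2/2/0; 2/2/2}
[TSO] allowed = {0/0/0; 0/0/2; 0/1/2; 0/2/0; 0/2/2; 2/0/0; 2/0/2; 2/1/2; 2/2/0; 2/2/2}
[PSO] allowed = {0/0/0; 0/0/2; 0/1/0; 0/1/2; 0/2/0; 0/2/2; 2/0/0; 2/0/2; 2/1/0; 2/1/2; 2/2/0; 2/2/2}
target 2/1/0 ∈ {PSO}

SC:no TSO:no PSO:yes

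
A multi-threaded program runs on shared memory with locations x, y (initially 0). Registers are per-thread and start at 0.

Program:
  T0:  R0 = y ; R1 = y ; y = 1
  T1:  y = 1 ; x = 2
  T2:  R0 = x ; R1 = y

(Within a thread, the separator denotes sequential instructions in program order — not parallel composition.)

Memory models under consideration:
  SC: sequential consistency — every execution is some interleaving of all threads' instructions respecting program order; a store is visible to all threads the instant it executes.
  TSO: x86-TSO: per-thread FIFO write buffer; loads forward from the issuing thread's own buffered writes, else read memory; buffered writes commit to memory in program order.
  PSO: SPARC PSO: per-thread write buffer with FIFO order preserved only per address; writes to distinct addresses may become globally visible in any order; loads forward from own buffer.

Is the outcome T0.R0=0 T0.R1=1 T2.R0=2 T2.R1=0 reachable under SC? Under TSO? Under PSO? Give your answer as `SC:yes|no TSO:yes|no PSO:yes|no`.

outcome vector order: (T0.R0,T0.R1,T2.R0,T2.R1)
[SC] allowed = {0000, 0001, 0021, 0100, 0101, 0121, 1100, 1101, 1121}
[TSO] allowed = {0000, 0001, 0021, 0100, 0101, 0121, 1100, 1101, 1121}
[PSO] allowed = {0000, 0001, 0020, 0021, 0100, 0101, 0120, 0121, 1100, 1101, 1120, 1121}
target 0120 ∈ {PSO}

SC:no TSO:no PSO:yes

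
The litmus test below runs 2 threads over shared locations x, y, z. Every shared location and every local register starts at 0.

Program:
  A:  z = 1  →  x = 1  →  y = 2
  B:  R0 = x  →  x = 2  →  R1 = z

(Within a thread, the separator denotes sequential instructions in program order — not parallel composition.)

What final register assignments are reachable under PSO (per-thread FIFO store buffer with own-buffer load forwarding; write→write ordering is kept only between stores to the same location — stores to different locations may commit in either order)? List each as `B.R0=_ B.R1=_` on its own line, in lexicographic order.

outcome vector order: (B.R0,B.R1)
|PSO outcomes| = 4

B.R0=0 B.R1=0
B.R0=0 B.R1=1
B.R0=1 B.R1=0
B.R0=1 B.R1=1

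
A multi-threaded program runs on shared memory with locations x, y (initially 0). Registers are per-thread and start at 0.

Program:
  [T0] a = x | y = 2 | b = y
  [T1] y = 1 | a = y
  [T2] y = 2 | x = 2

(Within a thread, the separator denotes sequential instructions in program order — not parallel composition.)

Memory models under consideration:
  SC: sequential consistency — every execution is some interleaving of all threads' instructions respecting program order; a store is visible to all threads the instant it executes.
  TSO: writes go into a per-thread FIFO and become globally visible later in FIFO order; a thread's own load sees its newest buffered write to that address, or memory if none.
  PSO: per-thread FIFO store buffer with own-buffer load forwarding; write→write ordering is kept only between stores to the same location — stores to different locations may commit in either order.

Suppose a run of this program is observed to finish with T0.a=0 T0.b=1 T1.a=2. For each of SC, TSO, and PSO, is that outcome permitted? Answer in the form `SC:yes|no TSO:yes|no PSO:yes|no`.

SC:yes TSO:yes PSO:yes

outcome vector order: (T0.a,T0.b,T1.a)
under SC → 011; 012; 021; 022; 211; 221; 222
under TSO → 011; 012; 021; 022; 211; 221; 222
under PSO → 011; 012; 021; 022; 211; 212; 221; 222
target 012 ∈ {SC,TSO,PSO}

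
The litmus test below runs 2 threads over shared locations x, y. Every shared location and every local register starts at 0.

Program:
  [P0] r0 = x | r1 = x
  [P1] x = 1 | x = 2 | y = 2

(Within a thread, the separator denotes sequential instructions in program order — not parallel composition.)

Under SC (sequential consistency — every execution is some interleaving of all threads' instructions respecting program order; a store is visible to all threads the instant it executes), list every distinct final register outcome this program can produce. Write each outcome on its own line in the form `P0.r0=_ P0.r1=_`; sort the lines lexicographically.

outcome vector order: (P0.r0,P0.r1)
|SC outcomes| = 6

P0.r0=0 P0.r1=0
P0.r0=0 P0.r1=1
P0.r0=0 P0.r1=2
P0.r0=1 P0.r1=1
P0.r0=1 P0.r1=2
P0.r0=2 P0.r1=2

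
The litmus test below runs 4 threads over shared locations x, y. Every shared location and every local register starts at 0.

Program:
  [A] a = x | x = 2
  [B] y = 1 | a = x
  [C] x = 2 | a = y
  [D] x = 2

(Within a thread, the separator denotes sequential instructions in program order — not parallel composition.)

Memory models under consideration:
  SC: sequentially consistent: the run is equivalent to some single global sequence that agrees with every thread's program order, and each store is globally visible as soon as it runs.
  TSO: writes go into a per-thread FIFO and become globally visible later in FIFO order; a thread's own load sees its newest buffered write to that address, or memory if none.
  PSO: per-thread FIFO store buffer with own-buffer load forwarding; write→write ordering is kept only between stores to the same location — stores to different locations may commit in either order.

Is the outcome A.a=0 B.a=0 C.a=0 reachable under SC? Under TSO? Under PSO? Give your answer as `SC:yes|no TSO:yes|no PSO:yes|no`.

outcome vector order: (A.a,B.a,C.a)
SC (6): <0 0 1>, <0 2 0>, <0 2 1>, <2 0 1>, <2 2 0>, <2 2 1>
TSO (8): <0 0 0>, <0 0 1>, <0 2 0>, <0 2 1>, <2 0 0>, <2 0 1>, <2 2 0>, <2 2 1>
PSO (8): <0 0 0>, <0 0 1>, <0 2 0>, <0 2 1>, <2 0 0>, <2 0 1>, <2 2 0>, <2 2 1>
target <0 0 0> ∈ {TSO,PSO}

SC:no TSO:yes PSO:yes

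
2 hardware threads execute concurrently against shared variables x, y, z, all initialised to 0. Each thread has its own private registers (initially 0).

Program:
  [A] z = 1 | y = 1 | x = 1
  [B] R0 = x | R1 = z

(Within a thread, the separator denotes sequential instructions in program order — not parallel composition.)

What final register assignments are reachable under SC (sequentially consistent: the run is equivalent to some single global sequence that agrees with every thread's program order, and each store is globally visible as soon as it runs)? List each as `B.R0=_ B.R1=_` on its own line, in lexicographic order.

B.R0=0 B.R1=0
B.R0=0 B.R1=1
B.R0=1 B.R1=1

outcome vector order: (B.R0,B.R1)
|SC outcomes| = 3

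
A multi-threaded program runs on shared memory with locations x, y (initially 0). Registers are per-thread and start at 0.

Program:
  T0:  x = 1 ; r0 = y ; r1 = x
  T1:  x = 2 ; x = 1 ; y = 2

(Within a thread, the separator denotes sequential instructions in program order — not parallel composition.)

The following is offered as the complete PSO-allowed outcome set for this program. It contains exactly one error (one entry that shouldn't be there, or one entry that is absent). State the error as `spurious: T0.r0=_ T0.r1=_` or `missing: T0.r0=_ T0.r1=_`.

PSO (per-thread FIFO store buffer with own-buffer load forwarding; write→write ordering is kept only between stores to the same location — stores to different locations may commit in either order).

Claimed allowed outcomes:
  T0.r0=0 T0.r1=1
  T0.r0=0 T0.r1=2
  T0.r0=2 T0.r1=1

outcome vector order: (T0.r0,T0.r1)
PSO (4): 01; 02; 21; 22
PSO∖claimed = {22}

missing: T0.r0=2 T0.r1=2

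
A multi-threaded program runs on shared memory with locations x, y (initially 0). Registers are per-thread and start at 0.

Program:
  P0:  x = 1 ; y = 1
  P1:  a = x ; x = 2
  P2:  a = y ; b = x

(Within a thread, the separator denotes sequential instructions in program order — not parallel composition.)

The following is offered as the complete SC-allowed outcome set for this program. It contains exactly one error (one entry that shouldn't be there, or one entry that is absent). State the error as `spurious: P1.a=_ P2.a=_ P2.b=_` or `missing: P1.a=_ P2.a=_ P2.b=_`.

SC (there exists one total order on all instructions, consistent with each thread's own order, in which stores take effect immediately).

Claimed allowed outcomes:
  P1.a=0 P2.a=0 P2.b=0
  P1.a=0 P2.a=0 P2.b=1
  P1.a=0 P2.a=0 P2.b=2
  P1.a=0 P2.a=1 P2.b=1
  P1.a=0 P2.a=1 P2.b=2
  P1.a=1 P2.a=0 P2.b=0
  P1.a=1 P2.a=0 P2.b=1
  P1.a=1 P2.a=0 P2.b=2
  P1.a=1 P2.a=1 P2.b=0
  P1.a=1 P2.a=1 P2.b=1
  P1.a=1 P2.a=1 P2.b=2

outcome vector order: (P1.a,P2.a,P2.b)
SC: 10 outcomes — {0/0/0, 0/0/1, 0/0/2, 0/1/1, 0/1/2, 1/0/0, 1/0/1, 1/0/2, 1/1/1, 1/1/2}
claimed∖SC = {1/1/0}

spurious: P1.a=1 P2.a=1 P2.b=0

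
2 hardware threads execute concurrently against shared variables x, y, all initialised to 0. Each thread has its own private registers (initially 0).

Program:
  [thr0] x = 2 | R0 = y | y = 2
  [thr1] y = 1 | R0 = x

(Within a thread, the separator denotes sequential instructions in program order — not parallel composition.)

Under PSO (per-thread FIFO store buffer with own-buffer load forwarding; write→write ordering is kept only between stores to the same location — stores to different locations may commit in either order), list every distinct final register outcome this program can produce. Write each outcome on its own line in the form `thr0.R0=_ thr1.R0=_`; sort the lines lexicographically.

outcome vector order: (thr0.R0,thr1.R0)
|PSO outcomes| = 4

thr0.R0=0 thr1.R0=0
thr0.R0=0 thr1.R0=2
thr0.R0=1 thr1.R0=0
thr0.R0=1 thr1.R0=2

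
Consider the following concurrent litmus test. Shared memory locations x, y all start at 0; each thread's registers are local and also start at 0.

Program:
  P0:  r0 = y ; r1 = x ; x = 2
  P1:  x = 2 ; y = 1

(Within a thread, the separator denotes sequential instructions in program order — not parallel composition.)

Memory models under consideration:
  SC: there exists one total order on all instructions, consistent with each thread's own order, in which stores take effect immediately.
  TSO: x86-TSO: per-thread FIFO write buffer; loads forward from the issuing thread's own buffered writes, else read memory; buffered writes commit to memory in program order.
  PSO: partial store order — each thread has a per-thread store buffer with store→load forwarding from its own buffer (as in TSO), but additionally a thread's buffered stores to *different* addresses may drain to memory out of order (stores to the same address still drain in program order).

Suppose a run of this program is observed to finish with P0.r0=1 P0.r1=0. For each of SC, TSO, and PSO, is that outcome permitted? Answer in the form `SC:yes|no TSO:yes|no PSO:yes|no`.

outcome vector order: (P0.r0,P0.r1)
under SC → 00 02 12
under TSO → 00 02 12
under PSO → 00 02 10 12
target 10 ∈ {PSO}

SC:no TSO:no PSO:yes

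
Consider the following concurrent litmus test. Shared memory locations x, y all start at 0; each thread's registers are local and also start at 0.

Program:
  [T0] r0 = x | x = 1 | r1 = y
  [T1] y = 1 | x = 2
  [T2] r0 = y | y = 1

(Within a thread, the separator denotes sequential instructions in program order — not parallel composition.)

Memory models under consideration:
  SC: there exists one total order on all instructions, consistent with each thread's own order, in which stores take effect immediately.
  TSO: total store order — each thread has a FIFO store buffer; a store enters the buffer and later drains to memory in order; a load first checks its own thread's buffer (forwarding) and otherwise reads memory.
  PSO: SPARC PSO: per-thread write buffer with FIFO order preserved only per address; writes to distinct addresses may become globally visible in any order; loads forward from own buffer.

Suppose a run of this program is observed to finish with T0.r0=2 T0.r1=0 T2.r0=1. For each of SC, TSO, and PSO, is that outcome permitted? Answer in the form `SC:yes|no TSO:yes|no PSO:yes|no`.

SC:no TSO:no PSO:yes

outcome vector order: (T0.r0,T0.r1,T2.r0)
SC: 6 outcomes — {000; 001; 010; 011; 210; 211}
TSO: 6 outcomes — {000; 001; 010; 011; 210; 211}
PSO: 8 outcomes — {000; 001; 010; 011; 200; 201; 210; 211}
target 201 ∈ {PSO}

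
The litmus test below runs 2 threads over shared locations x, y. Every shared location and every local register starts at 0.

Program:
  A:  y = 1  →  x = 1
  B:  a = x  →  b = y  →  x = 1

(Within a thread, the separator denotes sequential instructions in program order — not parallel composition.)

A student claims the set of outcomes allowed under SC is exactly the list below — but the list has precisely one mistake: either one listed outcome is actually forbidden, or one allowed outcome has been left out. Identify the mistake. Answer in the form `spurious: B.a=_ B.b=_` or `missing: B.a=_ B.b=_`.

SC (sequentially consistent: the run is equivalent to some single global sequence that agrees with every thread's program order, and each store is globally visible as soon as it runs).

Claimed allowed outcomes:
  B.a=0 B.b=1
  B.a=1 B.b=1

missing: B.a=0 B.b=0

outcome vector order: (B.a,B.b)
SC (3): 00; 01; 11
SC∖claimed = {00}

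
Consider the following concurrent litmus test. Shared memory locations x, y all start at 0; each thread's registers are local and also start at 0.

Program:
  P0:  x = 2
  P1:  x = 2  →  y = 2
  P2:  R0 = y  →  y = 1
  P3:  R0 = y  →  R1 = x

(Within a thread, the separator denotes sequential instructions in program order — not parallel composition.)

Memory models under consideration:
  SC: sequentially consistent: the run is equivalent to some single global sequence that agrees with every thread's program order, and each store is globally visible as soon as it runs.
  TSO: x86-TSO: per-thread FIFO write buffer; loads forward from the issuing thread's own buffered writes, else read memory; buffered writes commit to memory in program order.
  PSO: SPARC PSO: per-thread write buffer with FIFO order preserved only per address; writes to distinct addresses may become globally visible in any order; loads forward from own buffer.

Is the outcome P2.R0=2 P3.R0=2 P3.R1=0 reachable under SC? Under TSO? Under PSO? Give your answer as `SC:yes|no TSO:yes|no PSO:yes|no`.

SC:no TSO:no PSO:yes

outcome vector order: (P2.R0,P3.R0,P3.R1)
SC: 9 outcomes — {0/0/0; 0/0/2; 0/1/0; 0/1/2; 0/2/2; 2/0/0; 2/0/2; 2/1/2; 2/2/2}
TSO: 9 outcomes — {0/0/0; 0/0/2; 0/1/0; 0/1/2; 0/2/2; 2/0/0; 2/0/2; 2/1/2; 2/2/2}
PSO: 12 outcomes — {0/0/0; 0/0/2; 0/1/0; 0/1/2; 0/2/0; 0/2/2; 2/0/0; 2/0/2; 2/1/0; 2/1/2; 2/2/0; 2/2/2}
target 2/2/0 ∈ {PSO}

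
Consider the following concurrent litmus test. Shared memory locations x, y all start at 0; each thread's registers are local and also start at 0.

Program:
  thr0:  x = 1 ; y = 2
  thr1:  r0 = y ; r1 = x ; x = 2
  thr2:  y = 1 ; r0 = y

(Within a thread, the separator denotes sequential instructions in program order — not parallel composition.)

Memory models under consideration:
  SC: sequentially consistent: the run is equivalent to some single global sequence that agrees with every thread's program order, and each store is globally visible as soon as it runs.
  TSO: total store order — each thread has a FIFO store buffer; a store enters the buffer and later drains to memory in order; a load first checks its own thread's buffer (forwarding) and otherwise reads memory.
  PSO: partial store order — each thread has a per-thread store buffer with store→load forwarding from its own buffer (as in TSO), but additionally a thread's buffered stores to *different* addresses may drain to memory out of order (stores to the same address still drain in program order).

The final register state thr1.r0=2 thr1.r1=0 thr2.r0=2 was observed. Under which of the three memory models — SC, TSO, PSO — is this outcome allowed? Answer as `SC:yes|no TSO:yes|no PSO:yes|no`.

outcome vector order: (thr1.r0,thr1.r1,thr2.r0)
SC (10): 0/0/1; 0/0/2; 0/1/1; 0/1/2; 1/0/1; 1/0/2; 1/1/1; 1/1/2; 2/1/1; 2/1/2
TSO (10): 0/0/1; 0/0/2; 0/1/1; 0/1/2; 1/0/1; 1/0/2; 1/1/1; 1/1/2; 2/1/1; 2/1/2
PSO (12): 0/0/1; 0/0/2; 0/1/1; 0/1/2; 1/0/1; 1/0/2; 1/1/1; 1/1/2; 2/0/1; 2/0/2; 2/1/1; 2/1/2
target 2/0/2 ∈ {PSO}

SC:no TSO:no PSO:yes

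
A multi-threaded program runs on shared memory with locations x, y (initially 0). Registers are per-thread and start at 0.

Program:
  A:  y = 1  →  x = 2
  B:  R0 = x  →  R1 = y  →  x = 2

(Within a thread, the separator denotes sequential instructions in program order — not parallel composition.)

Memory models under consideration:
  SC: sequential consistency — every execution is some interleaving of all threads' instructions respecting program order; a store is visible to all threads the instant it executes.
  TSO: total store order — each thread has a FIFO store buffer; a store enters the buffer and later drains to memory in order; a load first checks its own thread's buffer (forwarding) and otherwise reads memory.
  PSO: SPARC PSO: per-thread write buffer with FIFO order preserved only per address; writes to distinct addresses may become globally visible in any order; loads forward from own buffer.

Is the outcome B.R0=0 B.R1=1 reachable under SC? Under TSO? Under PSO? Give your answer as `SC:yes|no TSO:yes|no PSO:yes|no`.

outcome vector order: (B.R0,B.R1)
under SC → <0 0> <0 1> <2 1>
under TSO → <0 0> <0 1> <2 1>
under PSO → <0 0> <0 1> <2 0> <2 1>
target <0 1> ∈ {SC,TSO,PSO}

SC:yes TSO:yes PSO:yes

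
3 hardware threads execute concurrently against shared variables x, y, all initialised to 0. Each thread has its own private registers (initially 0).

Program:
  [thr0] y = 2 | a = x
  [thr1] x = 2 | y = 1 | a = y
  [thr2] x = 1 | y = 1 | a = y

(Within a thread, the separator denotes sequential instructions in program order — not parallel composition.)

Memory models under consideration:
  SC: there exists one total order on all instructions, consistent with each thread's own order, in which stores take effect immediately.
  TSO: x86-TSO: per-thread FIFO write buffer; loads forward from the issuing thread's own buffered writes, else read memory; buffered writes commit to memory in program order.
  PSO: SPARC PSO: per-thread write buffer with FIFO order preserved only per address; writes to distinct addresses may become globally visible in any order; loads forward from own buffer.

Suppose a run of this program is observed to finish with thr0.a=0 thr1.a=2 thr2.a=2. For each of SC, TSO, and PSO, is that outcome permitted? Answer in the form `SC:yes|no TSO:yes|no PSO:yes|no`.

outcome vector order: (thr0.a,thr1.a,thr2.a)
[SC] allowed = {011; 111; 112; 121; 122; 211; 212; 221; 222}
[TSO] allowed = {011; 012; 021; 022; 111; 112; 121; 122; 211; 212; 221; 222}
[PSO] allowed = {011; 012; 021; 022; 111; 112; 121; 122; 211; 212; 221; 222}
target 022 ∈ {TSO,PSO}

SC:no TSO:yes PSO:yes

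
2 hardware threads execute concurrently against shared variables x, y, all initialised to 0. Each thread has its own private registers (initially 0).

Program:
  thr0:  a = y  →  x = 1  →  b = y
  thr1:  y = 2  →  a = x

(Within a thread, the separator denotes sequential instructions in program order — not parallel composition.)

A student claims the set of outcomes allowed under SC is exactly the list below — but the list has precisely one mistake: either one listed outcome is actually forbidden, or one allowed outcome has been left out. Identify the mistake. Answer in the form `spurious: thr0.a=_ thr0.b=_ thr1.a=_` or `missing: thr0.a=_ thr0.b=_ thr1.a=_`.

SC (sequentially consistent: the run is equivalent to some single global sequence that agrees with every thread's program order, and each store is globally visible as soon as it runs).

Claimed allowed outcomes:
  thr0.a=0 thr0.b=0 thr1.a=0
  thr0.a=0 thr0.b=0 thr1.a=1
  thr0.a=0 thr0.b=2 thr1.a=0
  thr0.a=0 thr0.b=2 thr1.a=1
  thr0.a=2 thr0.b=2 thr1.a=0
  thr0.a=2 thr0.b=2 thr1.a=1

outcome vector order: (thr0.a,thr0.b,thr1.a)
[SC] allowed = {<0 0 1>, <0 2 0>, <0 2 1>, <2 2 0>, <2 2 1>}
claimed∖SC = {<0 0 0>}

spurious: thr0.a=0 thr0.b=0 thr1.a=0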